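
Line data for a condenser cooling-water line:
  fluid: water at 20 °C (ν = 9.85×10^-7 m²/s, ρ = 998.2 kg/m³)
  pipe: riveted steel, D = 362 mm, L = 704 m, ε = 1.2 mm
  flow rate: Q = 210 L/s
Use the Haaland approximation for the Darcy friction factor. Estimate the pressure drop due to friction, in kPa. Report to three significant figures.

V = 4Q/(πD²) = 4·0.210/(π·0.362²) = 2.040 m/s
Re = VD/ν = 2.040·0.362/9.85×10^-7 = 7.50×10^5 → turbulent
ε/D = 1.2/362 = 0.00331
Haaland: f = 0.02712
h_f = f(L/D)V²/(2g) = 0.02712·(704/0.362)·2.040²/(2·9.81) = 11.19 m
Δp = ρg·h_f = 998.2·9.81·11.19 = 109.6 kPa

Δp ≈ 110 kPa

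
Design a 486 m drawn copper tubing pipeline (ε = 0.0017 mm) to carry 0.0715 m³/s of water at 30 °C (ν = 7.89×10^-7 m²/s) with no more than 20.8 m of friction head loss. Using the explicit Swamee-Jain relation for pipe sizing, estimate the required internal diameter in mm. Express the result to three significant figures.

Swamee-Jain (Type III): D = 0.66·[ε^1.25·(LQ²/(gh_f))^4.75 + ν·Q^9.4·(L/(gh_f))^5.2]^0.04
LQ²/(gh_f) = 0.01218; L/(gh_f) = 2.382
Term 1 = ε^1.25·(…)^4.75 = 4.95×10^-17; Term 2 = ν·Q^9.4·(…)^5.2 = 1.22×10^-15
D = 0.66·(4.95×10^-17 + 1.22×10^-15)^0.04 = 0.1674 m = 167 mm
Check: V = 3.25 m/s, Re = 6.89×10^5, f = 0.01257, h_f = 19.6 m ≈ 20.8 m ✓

D ≈ 167 mm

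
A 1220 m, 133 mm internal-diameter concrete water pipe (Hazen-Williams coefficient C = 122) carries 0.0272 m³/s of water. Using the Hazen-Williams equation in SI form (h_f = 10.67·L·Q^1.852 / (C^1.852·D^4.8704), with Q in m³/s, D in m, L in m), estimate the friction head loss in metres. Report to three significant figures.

h_f = 10.67·1220·0.0272^1.852 / (122^1.852·0.133^4.8704) = 41.55 m

h_f ≈ 41.6 m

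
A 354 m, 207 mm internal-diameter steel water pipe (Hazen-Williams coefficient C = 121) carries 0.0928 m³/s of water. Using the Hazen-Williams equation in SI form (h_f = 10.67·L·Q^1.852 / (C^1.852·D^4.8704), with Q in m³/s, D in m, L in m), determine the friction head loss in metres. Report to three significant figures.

h_f ≈ 13.8 m

h_f = 10.67·354·0.0928^1.852 / (121^1.852·0.207^4.8704) = 13.78 m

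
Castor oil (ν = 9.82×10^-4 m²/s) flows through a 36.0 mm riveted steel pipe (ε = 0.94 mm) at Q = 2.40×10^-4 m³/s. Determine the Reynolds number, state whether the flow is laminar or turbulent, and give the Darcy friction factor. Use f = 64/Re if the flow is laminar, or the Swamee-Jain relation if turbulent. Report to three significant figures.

Re ≈ 8.64; laminar; f = 64/Re ≈ 7.40

V = 4Q/(πD²) = 0.2358 m/s
Re = VD/ν = 0.2358·0.0360/9.82×10^-4 = 8.64
Re < 2300 → laminar → f = 64/Re = 7.404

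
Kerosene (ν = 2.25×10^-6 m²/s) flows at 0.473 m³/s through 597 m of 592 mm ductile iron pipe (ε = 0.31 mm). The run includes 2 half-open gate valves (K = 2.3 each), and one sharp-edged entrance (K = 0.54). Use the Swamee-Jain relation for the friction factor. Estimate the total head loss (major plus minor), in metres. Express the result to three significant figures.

H_L ≈ 3.51 m

V = 4Q/(πD²) = 1.718 m/s; V²/2g = 0.1505 m
Re = 4.52×10^5, ε/D = 5.24×10^-4 → f = 0.01801 (Swamee-Jain)
Major: h_f = f(L/D)·V²/2g = 0.01801·1008·0.1505 = 2.734 m
Minor: ΣK = 5.14; h_m = ΣK·V²/2g = 0.7736 m
Total H_L = 2.734 + 0.7736 = 3.508 m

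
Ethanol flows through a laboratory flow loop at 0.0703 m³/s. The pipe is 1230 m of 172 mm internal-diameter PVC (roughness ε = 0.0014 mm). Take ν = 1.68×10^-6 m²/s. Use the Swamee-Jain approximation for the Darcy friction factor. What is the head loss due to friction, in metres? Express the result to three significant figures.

V = 4Q/(πD²) = 4·0.0703/(π·0.172²) = 3.026 m/s
Re = VD/ν = 3.026·0.172/1.68×10^-6 = 3.10×10^5 → turbulent
ε/D = 0.0014/172 = 8.14×10^-6
Swamee-Jain: f = 0.01439
h_f = f(L/D)V²/(2g) = 0.01439·(1230/0.172)·3.026²/(2·9.81) = 48.00 m

h_f ≈ 48.0 m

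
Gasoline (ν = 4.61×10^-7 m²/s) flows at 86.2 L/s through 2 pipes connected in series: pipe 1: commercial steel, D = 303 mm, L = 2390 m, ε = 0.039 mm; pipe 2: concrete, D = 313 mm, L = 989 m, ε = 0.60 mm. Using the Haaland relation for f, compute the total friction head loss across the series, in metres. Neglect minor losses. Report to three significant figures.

Pipe 1: V = 1.195 m/s, Re = 7.86×10^5, ε/D = 1.29×10^-4, f = 0.01398, h_1 = f(L/D)V²/2g = 8.033 m
Pipe 2: V = 1.120 m/s, Re = 7.61×10^5, ε/D = 0.00192, f = 0.02342, h_2 = f(L/D)V²/2g = 4.735 m
Series → Q common, losses add: H = Σh = 12.77 m

H ≈ 12.8 m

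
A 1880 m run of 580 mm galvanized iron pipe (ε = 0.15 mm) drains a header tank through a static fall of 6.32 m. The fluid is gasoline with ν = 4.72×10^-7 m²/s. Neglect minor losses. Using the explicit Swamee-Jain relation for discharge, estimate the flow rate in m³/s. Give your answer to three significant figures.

Swamee-Jain (Type II): Q = -0.965·√(gD⁵h_f/L)·ln[ε/(3.7D) + √(3.17ν²L/(gD³h_f))]
√(gD⁵h_f/L) = √(9.81·0.580⁵·6.32/1880) = 0.04652
ε/(3.7D) = 6.99×10^-5; √(3.17ν²L/(gD³h_f)) = 1.05×10^-5
Q = -0.965·0.04652·ln(8.037×10^-5) = 0.4233 m³/s
Check: V = 1.60 m/s, Re = 1.97×10^6, f = 0.01499, h_f = 6.36 m ≈ 6.32 m ✓

Q ≈ 0.423 m³/s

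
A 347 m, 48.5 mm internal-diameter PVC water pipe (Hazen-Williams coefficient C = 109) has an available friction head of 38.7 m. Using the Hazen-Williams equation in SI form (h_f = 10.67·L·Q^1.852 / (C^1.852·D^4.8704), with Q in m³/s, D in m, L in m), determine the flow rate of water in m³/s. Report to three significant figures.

Q ≈ 0.00325 m³/s

Rearranging: Q = [h_f·C^1.852·D^4.8704 / (10.67·L)]^(1/1.852)
Q = [38.7·109^1.852·0.0485^4.8704 / (10.67·347)]^0.540 = 0.003248 m³/s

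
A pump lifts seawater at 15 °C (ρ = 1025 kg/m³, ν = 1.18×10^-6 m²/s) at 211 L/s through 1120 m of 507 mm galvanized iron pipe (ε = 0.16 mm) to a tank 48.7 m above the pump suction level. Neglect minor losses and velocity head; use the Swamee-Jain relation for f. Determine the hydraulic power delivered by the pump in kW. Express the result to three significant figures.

P_hyd ≈ 108 kW

V = 4Q/(πD²) = 1.045 m/s; Re = 4.49×10^5; ε/D = 3.16×10^-4; f = 0.01662
h_f = f(L/D)V²/2g = 2.044 m
Total head H = z + h_f = 48.7 + 2.044 = 50.74 m
P_hyd = ρgQH = 1025·9.81·0.211·50.74 = 107.7 kW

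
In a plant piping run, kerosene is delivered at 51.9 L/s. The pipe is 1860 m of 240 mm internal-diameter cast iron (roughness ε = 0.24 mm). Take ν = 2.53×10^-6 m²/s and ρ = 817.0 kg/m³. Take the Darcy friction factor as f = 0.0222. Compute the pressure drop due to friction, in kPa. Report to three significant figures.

Δp ≈ 92.5 kPa

V = 4Q/(πD²) = 4·0.0519/(π·0.240²) = 1.147 m/s
h_f = f(L/D)V²/(2g) = 0.02220·(1860/0.240)·1.147²/(2·9.81) = 11.54 m
Δp = ρg·h_f = 817.0·9.81·11.54 = 92.50 kPa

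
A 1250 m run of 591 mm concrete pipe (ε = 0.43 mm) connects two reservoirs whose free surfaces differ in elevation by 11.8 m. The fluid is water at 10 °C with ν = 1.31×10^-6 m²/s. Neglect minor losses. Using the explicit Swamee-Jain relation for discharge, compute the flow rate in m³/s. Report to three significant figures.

Swamee-Jain (Type II): Q = -0.965·√(gD⁵h_f/L)·ln[ε/(3.7D) + √(3.17ν²L/(gD³h_f))]
√(gD⁵h_f/L) = √(9.81·0.591⁵·11.8/1250) = 0.08171
ε/(3.7D) = 1.97×10^-4; √(3.17ν²L/(gD³h_f)) = 1.69×10^-5
Q = -0.965·0.08171·ln(2.135×10^-4) = 0.6664 m³/s
Check: V = 2.43 m/s, Re = 1.10×10^6, f = 0.01864, h_f = 11.9 m ≈ 11.8 m ✓

Q ≈ 0.666 m³/s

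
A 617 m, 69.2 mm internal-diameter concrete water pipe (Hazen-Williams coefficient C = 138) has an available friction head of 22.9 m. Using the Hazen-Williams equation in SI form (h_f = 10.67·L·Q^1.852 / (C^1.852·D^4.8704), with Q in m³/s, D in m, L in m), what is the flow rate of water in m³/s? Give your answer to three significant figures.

Q ≈ 0.00578 m³/s

Rearranging: Q = [h_f·C^1.852·D^4.8704 / (10.67·L)]^(1/1.852)
Q = [22.9·138^1.852·0.0692^4.8704 / (10.67·617)]^0.540 = 0.005781 m³/s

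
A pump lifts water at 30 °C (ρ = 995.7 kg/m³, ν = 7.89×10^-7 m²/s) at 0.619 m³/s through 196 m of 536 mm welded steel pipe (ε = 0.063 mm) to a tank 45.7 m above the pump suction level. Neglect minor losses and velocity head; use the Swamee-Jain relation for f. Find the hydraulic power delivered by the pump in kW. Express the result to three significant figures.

P_hyd ≈ 288 kW

V = 4Q/(πD²) = 2.743 m/s; Re = 1.86×10^6; ε/D = 1.18×10^-4; f = 0.01322
h_f = f(L/D)V²/2g = 1.854 m
Total head H = z + h_f = 45.7 + 1.854 = 47.55 m
P_hyd = ρgQH = 995.7·9.81·0.619·47.55 = 287.5 kW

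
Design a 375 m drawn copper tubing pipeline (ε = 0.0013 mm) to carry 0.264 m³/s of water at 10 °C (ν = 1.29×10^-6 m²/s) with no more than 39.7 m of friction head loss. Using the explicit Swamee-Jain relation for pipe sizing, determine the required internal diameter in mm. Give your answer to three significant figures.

D ≈ 231 mm

Swamee-Jain (Type III): D = 0.66·[ε^1.25·(LQ²/(gh_f))^4.75 + ν·Q^9.4·(L/(gh_f))^5.2]^0.04
LQ²/(gh_f) = 0.06711; L/(gh_f) = 0.9629
Term 1 = ε^1.25·(…)^4.75 = 1.17×10^-13; Term 2 = ν·Q^9.4·(…)^5.2 = 3.87×10^-12
D = 0.66·(1.17×10^-13 + 3.87×10^-12)^0.04 = 0.2310 m = 231 mm
Check: V = 6.30 m/s, Re = 1.13×10^6, f = 0.01153, h_f = 37.9 m ≈ 39.7 m ✓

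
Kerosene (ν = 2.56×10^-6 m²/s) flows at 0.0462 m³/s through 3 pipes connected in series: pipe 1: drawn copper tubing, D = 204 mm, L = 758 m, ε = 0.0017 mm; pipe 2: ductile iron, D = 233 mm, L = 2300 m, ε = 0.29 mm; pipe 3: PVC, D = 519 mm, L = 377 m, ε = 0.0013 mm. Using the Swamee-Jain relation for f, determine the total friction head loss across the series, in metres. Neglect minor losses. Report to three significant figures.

Pipe 1: V = 1.413 m/s, Re = 1.13×10^5, ε/D = 8.33×10^-6, f = 0.01748, h_1 = f(L/D)V²/2g = 6.615 m
Pipe 2: V = 1.084 m/s, Re = 9.86×10^4, ε/D = 0.00124, f = 0.02318, h_2 = f(L/D)V²/2g = 13.69 m
Pipe 3: V = 0.2184 m/s, Re = 4.43×10^4, ε/D = 2.50×10^-6, f = 0.02135, h_3 = f(L/D)V²/2g = 0.03770 m
Series → Q common, losses add: H = Σh = 20.35 m

H ≈ 20.3 m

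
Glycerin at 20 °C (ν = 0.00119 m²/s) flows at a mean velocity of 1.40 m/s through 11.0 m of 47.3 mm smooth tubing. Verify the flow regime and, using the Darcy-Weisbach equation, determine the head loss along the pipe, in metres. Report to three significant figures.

h_f ≈ 26.7 m

Re = VD/ν = 1.40·0.04730/0.00119 = 55.6 → laminar (Re < 2300)
f = 64/Re = 1.150
h_f = f(L/D)V²/(2g) = 1.150·(11.0/0.04730)·1.40²/(2·9.81) = 26.72 m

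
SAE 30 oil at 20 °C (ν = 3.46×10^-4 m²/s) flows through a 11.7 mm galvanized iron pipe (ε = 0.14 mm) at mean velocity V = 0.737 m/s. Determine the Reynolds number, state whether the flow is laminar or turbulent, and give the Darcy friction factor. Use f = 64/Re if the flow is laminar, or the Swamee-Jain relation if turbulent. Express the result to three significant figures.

Re ≈ 24.9; laminar; f = 64/Re ≈ 2.57

Re = VD/ν = 0.7370·0.0117/3.46×10^-4 = 24.9
Re < 2300 → laminar → f = 64/Re = 2.568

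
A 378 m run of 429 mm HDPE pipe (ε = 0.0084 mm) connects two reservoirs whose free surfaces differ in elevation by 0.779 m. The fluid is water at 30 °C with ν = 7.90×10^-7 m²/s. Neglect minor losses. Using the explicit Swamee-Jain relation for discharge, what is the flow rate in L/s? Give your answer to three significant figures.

Swamee-Jain (Type II): Q = -0.965·√(gD⁵h_f/L)·ln[ε/(3.7D) + √(3.17ν²L/(gD³h_f))]
√(gD⁵h_f/L) = √(9.81·0.429⁵·0.779/378) = 0.01714
ε/(3.7D) = 5.29×10^-6; √(3.17ν²L/(gD³h_f)) = 3.52×10^-5
Q = -0.965·0.01714·ln(4.050×10^-5) = 0.1673 m³/s
Check: V = 1.16 m/s, Re = 6.28×10^5, f = 0.01293, h_f = 0.777 m ≈ 0.779 m ✓

Q ≈ 167 L/s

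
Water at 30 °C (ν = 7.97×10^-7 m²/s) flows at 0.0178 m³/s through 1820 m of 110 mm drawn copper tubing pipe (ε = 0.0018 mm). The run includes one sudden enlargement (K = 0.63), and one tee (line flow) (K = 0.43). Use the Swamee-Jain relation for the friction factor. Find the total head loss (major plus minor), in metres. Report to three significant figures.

V = 4Q/(πD²) = 1.873 m/s; V²/2g = 0.1788 m
Re = 2.59×10^5, ε/D = 1.64×10^-5 → f = 0.01496 (Swamee-Jain)
Major: h_f = f(L/D)·V²/2g = 0.01496·16545·0.1788 = 44.25 m
Minor: ΣK = 1.06; h_m = ΣK·V²/2g = 0.1895 m
Total H_L = 44.25 + 0.1895 = 44.44 m

H_L ≈ 44.4 m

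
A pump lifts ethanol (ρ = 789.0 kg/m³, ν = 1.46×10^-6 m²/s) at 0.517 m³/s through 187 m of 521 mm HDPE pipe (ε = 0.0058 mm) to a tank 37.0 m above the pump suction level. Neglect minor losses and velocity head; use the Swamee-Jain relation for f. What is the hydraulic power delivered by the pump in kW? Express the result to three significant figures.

V = 4Q/(πD²) = 2.425 m/s; Re = 8.65×10^5; ε/D = 1.11×10^-5; f = 0.01214
h_f = f(L/D)V²/2g = 1.307 m
Total head H = z + h_f = 37.0 + 1.307 = 38.31 m
P_hyd = ρgQH = 789.0·9.81·0.517·38.31 = 153.3 kW

P_hyd ≈ 153 kW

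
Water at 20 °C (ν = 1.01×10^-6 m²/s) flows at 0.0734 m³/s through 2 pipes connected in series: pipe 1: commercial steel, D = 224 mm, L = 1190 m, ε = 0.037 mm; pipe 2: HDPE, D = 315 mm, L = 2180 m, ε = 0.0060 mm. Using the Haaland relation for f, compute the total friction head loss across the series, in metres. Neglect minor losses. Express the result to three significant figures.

H ≈ 18.9 m

Pipe 1: V = 1.863 m/s, Re = 4.13×10^5, ε/D = 1.65×10^-4, f = 0.01523, h_1 = f(L/D)V²/2g = 14.31 m
Pipe 2: V = 0.9419 m/s, Re = 2.94×10^5, ε/D = 1.90×10^-5, f = 0.01456, h_2 = f(L/D)V²/2g = 4.554 m
Series → Q common, losses add: H = Σh = 18.86 m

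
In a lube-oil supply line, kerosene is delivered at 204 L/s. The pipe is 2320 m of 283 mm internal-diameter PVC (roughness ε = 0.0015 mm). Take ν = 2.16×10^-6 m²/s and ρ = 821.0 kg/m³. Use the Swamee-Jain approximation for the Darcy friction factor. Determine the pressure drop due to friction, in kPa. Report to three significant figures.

V = 4Q/(πD²) = 4·0.204/(π·0.283²) = 3.243 m/s
Re = VD/ν = 3.243·0.283/2.16×10^-6 = 4.25×10^5 → turbulent
ε/D = 0.0015/283 = 5.30×10^-6
Swamee-Jain: f = 0.01356
h_f = f(L/D)V²/(2g) = 0.01356·(2320/0.283)·3.243²/(2·9.81) = 59.58 m
Δp = ρg·h_f = 821.0·9.81·59.58 = 479.9 kPa

Δp ≈ 480 kPa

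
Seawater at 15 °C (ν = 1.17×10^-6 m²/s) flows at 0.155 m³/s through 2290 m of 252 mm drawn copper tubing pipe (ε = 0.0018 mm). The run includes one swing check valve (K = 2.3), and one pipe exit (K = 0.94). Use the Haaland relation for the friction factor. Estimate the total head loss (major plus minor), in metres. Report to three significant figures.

V = 4Q/(πD²) = 3.108 m/s; V²/2g = 0.4922 m
Re = 6.69×10^5, ε/D = 7.14×10^-6 → f = 0.01250 (Haaland)
Major: h_f = f(L/D)·V²/2g = 0.01250·9087·0.4922 = 55.94 m
Minor: ΣK = 3.24; h_m = ΣK·V²/2g = 1.595 m
Total H_L = 55.94 + 1.595 = 57.53 m

H_L ≈ 57.5 m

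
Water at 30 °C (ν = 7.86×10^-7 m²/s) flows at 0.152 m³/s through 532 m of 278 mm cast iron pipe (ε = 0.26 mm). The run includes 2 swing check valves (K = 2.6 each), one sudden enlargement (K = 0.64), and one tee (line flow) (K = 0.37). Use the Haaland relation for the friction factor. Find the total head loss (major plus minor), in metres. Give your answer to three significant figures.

V = 4Q/(πD²) = 2.504 m/s; V²/2g = 0.3196 m
Re = 8.86×10^5, ε/D = 9.35×10^-4 → f = 0.01967 (Haaland)
Major: h_f = f(L/D)·V²/2g = 0.01967·1914·0.3196 = 12.03 m
Minor: ΣK = 6.21; h_m = ΣK·V²/2g = 1.985 m
Total H_L = 12.03 + 1.985 = 14.02 m

H_L ≈ 14.0 m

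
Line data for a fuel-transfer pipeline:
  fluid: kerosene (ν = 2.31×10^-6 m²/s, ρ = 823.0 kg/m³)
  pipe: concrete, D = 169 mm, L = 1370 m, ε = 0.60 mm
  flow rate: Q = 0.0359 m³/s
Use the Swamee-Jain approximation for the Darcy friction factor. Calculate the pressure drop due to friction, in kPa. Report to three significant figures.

Δp ≈ 245 kPa

V = 4Q/(πD²) = 4·0.0359/(π·0.169²) = 1.600 m/s
Re = VD/ν = 1.600·0.169/2.31×10^-6 = 1.17×10^5 → turbulent
ε/D = 0.60/169 = 0.00355
Swamee-Jain: f = 0.02869
h_f = f(L/D)V²/(2g) = 0.02869·(1370/0.169)·1.600²/(2·9.81) = 30.36 m
Δp = ρg·h_f = 823.0·9.81·30.36 = 245.1 kPa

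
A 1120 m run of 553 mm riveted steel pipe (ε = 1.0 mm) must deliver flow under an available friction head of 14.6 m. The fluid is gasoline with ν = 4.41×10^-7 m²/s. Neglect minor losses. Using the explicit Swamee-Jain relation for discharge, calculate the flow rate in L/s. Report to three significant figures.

Swamee-Jain (Type II): Q = -0.965·√(gD⁵h_f/L)·ln[ε/(3.7D) + √(3.17ν²L/(gD³h_f))]
√(gD⁵h_f/L) = √(9.81·0.553⁵·14.6/1120) = 0.08132
ε/(3.7D) = 4.89×10^-4; √(3.17ν²L/(gD³h_f)) = 5.34×10^-6
Q = -0.965·0.08132·ln(4.941×10^-4) = 0.5974 m³/s
Check: V = 2.49 m/s, Re = 3.12×10^6, f = 0.02291, h_f = 14.6 m ≈ 14.6 m ✓

Q ≈ 597 L/s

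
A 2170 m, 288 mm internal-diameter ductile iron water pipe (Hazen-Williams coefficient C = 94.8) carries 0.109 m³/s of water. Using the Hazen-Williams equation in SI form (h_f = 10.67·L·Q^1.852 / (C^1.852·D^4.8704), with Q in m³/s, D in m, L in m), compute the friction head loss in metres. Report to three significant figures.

h_f ≈ 35.8 m

h_f = 10.67·2170·0.109^1.852 / (94.8^1.852·0.288^4.8704) = 35.80 m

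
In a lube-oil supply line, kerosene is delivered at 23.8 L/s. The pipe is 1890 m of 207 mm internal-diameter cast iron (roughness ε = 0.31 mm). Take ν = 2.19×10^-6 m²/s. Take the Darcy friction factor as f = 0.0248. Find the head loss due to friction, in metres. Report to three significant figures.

V = 4Q/(πD²) = 4·0.0238/(π·0.207²) = 0.7072 m/s
h_f = f(L/D)V²/(2g) = 0.02480·(1890/0.207)·0.7072²/(2·9.81) = 5.772 m

h_f ≈ 5.77 m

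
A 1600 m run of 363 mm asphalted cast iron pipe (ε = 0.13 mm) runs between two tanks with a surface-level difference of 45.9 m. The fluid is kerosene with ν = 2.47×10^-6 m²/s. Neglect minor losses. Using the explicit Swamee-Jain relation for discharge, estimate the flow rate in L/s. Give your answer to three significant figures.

Swamee-Jain (Type II): Q = -0.965·√(gD⁵h_f/L)·ln[ε/(3.7D) + √(3.17ν²L/(gD³h_f))]
√(gD⁵h_f/L) = √(9.81·0.363⁵·45.9/1600) = 0.04212
ε/(3.7D) = 9.68×10^-5; √(3.17ν²L/(gD³h_f)) = 3.79×10^-5
Q = -0.965·0.04212·ln(1.347×10^-4) = 0.3622 m³/s
Check: V = 3.50 m/s, Re = 5.14×10^5, f = 0.01679, h_f = 46.2 m ≈ 45.9 m ✓

Q ≈ 362 L/s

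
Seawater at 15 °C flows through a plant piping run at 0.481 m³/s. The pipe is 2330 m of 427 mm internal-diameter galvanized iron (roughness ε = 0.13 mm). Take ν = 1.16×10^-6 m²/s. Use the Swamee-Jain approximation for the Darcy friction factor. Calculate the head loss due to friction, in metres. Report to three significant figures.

h_f ≈ 49.2 m

V = 4Q/(πD²) = 4·0.481/(π·0.427²) = 3.359 m/s
Re = VD/ν = 3.359·0.427/1.16×10^-6 = 1.24×10^6 → turbulent
ε/D = 0.13/427 = 3.04×10^-4
Swamee-Jain: f = 0.01566
h_f = f(L/D)V²/(2g) = 0.01566·(2330/0.427)·3.359²/(2·9.81) = 49.15 m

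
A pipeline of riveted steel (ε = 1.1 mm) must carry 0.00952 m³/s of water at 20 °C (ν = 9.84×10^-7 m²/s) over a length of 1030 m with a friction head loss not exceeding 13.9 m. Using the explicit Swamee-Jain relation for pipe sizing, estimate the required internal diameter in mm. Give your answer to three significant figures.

Swamee-Jain (Type III): D = 0.66·[ε^1.25·(LQ²/(gh_f))^4.75 + ν·Q^9.4·(L/(gh_f))^5.2]^0.04
LQ²/(gh_f) = 6.846×10^-4; L/(gh_f) = 7.554
Term 1 = ε^1.25·(…)^4.75 = 1.86×10^-19; Term 2 = ν·Q^9.4·(…)^5.2 = 3.62×10^-21
D = 0.66·(1.86×10^-19 + 3.62×10^-21)^0.04 = 0.1177 m = 118 mm
Check: V = 0.875 m/s, Re = 1.05×10^5, f = 0.03789, h_f = 13.0 m ≈ 13.9 m ✓

D ≈ 118 mm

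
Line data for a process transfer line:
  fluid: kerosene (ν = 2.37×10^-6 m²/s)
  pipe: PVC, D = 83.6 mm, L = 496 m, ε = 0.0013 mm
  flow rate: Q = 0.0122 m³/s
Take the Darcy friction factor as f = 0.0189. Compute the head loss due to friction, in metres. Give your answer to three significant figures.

V = 4Q/(πD²) = 4·0.0122/(π·0.0836²) = 2.223 m/s
h_f = f(L/D)V²/(2g) = 0.01890·(496/0.0836)·2.223²/(2·9.81) = 28.23 m

h_f ≈ 28.2 m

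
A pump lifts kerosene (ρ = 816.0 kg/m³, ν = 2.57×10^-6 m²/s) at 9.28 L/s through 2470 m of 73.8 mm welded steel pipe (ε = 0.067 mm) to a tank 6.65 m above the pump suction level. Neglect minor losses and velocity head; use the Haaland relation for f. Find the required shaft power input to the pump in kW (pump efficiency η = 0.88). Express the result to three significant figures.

P_shaft ≈ 16.0 kW

V = 4Q/(πD²) = 2.169 m/s; Re = 6.23×10^4; ε/D = 9.08×10^-4; f = 0.02279
h_f = f(L/D)V²/2g = 183.0 m
Total head H = z + h_f = 6.65 + 183.0 = 189.7 m
P_hyd = ρgQH = 816.0·9.81·0.00928·189.7 = 14.09 kW
P_shaft = P_hyd/η = 14.09/0.88 = 16.01 kW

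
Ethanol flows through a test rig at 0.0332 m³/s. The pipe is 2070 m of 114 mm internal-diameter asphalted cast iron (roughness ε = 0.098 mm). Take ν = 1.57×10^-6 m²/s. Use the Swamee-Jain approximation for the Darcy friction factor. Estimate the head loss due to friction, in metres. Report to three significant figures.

V = 4Q/(πD²) = 4·0.0332/(π·0.114²) = 3.253 m/s
Re = VD/ν = 3.253·0.114/1.57×10^-6 = 2.36×10^5 → turbulent
ε/D = 0.098/114 = 8.60×10^-4
Swamee-Jain: f = 0.02041
h_f = f(L/D)V²/(2g) = 0.02041·(2070/0.114)·3.253²/(2·9.81) = 199.8 m

h_f ≈ 200 m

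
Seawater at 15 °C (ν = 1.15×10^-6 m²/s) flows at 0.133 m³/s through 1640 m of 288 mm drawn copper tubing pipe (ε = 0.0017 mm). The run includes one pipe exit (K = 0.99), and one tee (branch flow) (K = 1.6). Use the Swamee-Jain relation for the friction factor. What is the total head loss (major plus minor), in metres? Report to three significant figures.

H_L ≈ 16.4 m

V = 4Q/(πD²) = 2.042 m/s; V²/2g = 0.2124 m
Re = 5.11×10^5, ε/D = 5.90×10^-6 → f = 0.01314 (Swamee-Jain)
Major: h_f = f(L/D)·V²/2g = 0.01314·5694·0.2124 = 15.89 m
Minor: ΣK = 2.59; h_m = ΣK·V²/2g = 0.5502 m
Total H_L = 15.89 + 0.5502 = 16.44 m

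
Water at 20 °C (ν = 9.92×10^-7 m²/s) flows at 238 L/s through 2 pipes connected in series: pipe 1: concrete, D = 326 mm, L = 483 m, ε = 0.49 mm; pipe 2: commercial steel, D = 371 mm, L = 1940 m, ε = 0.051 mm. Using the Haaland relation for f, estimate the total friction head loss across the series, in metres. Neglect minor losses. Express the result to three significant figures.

H ≈ 31.6 m

Pipe 1: V = 2.851 m/s, Re = 9.37×10^5, ε/D = 0.00150, f = 0.02199, h_1 = f(L/D)V²/2g = 13.50 m
Pipe 2: V = 2.202 m/s, Re = 8.23×10^5, ε/D = 1.37×10^-4, f = 0.01404, h_2 = f(L/D)V²/2g = 18.14 m
Series → Q common, losses add: H = Σh = 31.64 m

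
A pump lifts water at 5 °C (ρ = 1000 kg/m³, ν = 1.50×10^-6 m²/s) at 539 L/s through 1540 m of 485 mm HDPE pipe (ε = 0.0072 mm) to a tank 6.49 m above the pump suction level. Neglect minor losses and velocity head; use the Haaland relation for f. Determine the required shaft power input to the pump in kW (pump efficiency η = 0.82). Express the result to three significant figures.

V = 4Q/(πD²) = 2.918 m/s; Re = 9.43×10^5; ε/D = 1.48×10^-5; f = 0.01196
h_f = f(L/D)V²/2g = 16.48 m
Total head H = z + h_f = 6.49 + 16.48 = 22.97 m
P_hyd = ρgQH = 1000·9.81·0.539·22.97 = 121.5 kW
P_shaft = P_hyd/η = 121.5/0.82 = 148.1 kW

P_shaft ≈ 148 kW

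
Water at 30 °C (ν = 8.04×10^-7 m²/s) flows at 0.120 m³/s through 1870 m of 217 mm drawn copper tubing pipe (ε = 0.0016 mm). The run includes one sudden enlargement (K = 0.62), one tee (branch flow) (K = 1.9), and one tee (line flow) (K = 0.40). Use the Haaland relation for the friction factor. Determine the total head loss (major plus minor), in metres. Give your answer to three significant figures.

V = 4Q/(πD²) = 3.245 m/s; V²/2g = 0.5366 m
Re = 8.76×10^5, ε/D = 7.37×10^-6 → f = 0.01197 (Haaland)
Major: h_f = f(L/D)·V²/2g = 0.01197·8618·0.5366 = 55.34 m
Minor: ΣK = 2.92; h_m = ΣK·V²/2g = 1.567 m
Total H_L = 55.34 + 1.567 = 56.91 m

H_L ≈ 56.9 m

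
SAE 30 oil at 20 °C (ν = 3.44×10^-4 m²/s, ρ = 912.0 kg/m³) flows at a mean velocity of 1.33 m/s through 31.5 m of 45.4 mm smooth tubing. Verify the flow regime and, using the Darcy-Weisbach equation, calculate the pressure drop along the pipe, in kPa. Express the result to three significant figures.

Δp ≈ 204 kPa

Re = VD/ν = 1.33·0.04540/3.44×10^-4 = 176 → laminar (Re < 2300)
f = 64/Re = 0.3646
h_f = f(L/D)V²/(2g) = 0.3646·(31.5/0.04540)·1.33²/(2·9.81) = 22.81 m
Δp = ρg·h_f = 912.0·9.81·22.81 = 204.1 kPa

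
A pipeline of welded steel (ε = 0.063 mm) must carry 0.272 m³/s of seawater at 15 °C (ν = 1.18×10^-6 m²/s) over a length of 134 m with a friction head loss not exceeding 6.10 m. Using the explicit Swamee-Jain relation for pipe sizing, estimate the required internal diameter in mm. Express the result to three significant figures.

D ≈ 293 mm

Swamee-Jain (Type III): D = 0.66·[ε^1.25·(LQ²/(gh_f))^4.75 + ν·Q^9.4·(L/(gh_f))^5.2]^0.04
LQ²/(gh_f) = 0.1657; L/(gh_f) = 2.239
Term 1 = ε^1.25·(…)^4.75 = 1.10×10^-9; Term 2 = ν·Q^9.4·(…)^5.2 = 3.78×10^-10
D = 0.66·(1.10×10^-9 + 3.78×10^-10)^0.04 = 0.2926 m = 293 mm
Check: V = 4.04 m/s, Re = 1.00×10^6, f = 0.01493, h_f = 5.70 m ≈ 6.10 m ✓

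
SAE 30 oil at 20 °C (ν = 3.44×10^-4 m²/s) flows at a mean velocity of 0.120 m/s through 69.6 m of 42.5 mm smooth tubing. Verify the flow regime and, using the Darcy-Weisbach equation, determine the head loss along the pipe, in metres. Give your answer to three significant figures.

h_f ≈ 5.19 m

Re = VD/ν = 0.120·0.04250/3.44×10^-4 = 14.8 → laminar (Re < 2300)
f = 64/Re = 4.317
h_f = f(L/D)V²/(2g) = 4.317·(69.6/0.04250)·0.120²/(2·9.81) = 5.189 m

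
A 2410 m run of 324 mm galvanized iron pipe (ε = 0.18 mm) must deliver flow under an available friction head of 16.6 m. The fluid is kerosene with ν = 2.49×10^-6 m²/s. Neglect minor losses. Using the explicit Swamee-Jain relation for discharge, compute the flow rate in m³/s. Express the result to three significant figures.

Q ≈ 0.125 m³/s

Swamee-Jain (Type II): Q = -0.965·√(gD⁵h_f/L)·ln[ε/(3.7D) + √(3.17ν²L/(gD³h_f))]
√(gD⁵h_f/L) = √(9.81·0.324⁵·16.6/2410) = 0.01553
ε/(3.7D) = 1.50×10^-4; √(3.17ν²L/(gD³h_f)) = 9.25×10^-5
Q = -0.965·0.01553·ln(2.426×10^-4) = 0.1248 m³/s
Check: V = 1.51 m/s, Re = 1.97×10^5, f = 0.01925, h_f = 16.7 m ≈ 16.6 m ✓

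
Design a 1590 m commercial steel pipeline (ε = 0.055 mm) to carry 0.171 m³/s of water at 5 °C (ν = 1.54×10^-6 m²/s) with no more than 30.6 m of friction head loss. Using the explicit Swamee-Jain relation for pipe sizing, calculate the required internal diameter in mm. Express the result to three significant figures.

D ≈ 290 mm

Swamee-Jain (Type III): D = 0.66·[ε^1.25·(LQ²/(gh_f))^4.75 + ν·Q^9.4·(L/(gh_f))^5.2]^0.04
LQ²/(gh_f) = 0.1549; L/(gh_f) = 5.297
Term 1 = ε^1.25·(…)^4.75 = 6.73×10^-10; Term 2 = ν·Q^9.4·(…)^5.2 = 5.53×10^-10
D = 0.66·(6.73×10^-10 + 5.53×10^-10)^0.04 = 0.2905 m = 290 mm
Check: V = 2.58 m/s, Re = 4.87×10^5, f = 0.01545, h_f = 28.7 m ≈ 30.6 m ✓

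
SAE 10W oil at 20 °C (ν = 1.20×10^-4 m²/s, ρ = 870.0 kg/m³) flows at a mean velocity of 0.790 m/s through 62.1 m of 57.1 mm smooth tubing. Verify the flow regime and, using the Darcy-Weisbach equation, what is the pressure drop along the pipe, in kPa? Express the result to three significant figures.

Re = VD/ν = 0.790·0.05710/1.20×10^-4 = 376 → laminar (Re < 2300)
f = 64/Re = 0.1703
h_f = f(L/D)V²/(2g) = 0.1703·(62.1/0.05710)·0.790²/(2·9.81) = 5.890 m
Δp = ρg·h_f = 870.0·9.81·5.890 = 50.27 kPa

Δp ≈ 50.3 kPa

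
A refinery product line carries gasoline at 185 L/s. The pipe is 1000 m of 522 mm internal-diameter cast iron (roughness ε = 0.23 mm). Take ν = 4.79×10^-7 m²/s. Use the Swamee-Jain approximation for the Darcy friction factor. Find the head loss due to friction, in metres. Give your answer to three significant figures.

h_f ≈ 1.23 m

V = 4Q/(πD²) = 4·0.185/(π·0.522²) = 0.8645 m/s
Re = VD/ν = 0.8645·0.522/4.79×10^-7 = 9.42×10^5 → turbulent
ε/D = 0.23/522 = 4.41×10^-4
Swamee-Jain: f = 0.01692
h_f = f(L/D)V²/(2g) = 0.01692·(1000/0.522)·0.8645²/(2·9.81) = 1.234 m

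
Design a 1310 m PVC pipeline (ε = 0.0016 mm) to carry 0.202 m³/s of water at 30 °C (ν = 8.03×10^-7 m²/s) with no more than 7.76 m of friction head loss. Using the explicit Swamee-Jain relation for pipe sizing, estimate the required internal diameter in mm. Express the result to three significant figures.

D ≈ 373 mm

Swamee-Jain (Type III): D = 0.66·[ε^1.25·(LQ²/(gh_f))^4.75 + ν·Q^9.4·(L/(gh_f))^5.2]^0.04
LQ²/(gh_f) = 0.7022; L/(gh_f) = 17.21
Term 1 = ε^1.25·(…)^4.75 = 1.06×10^-8; Term 2 = ν·Q^9.4·(…)^5.2 = 6.32×10^-7
D = 0.66·(1.06×10^-8 + 6.32×10^-7)^0.04 = 0.3731 m = 373 mm
Check: V = 1.85 m/s, Re = 8.58×10^5, f = 0.01201, h_f = 7.33 m ≈ 7.76 m ✓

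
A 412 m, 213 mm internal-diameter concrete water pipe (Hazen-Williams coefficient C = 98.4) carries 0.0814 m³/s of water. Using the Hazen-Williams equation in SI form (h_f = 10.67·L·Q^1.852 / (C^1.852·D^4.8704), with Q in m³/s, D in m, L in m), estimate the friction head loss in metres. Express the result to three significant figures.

h_f = 10.67·412·0.0814^1.852 / (98.4^1.852·0.213^4.8704) = 16.05 m

h_f ≈ 16.1 m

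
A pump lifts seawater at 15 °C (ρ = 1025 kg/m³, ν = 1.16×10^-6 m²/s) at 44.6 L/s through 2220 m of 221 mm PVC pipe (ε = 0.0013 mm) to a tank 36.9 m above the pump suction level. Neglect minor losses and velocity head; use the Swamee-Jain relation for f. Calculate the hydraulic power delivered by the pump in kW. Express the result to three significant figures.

P_hyd ≈ 21.3 kW

V = 4Q/(πD²) = 1.163 m/s; Re = 2.22×10^5; ε/D = 5.88×10^-6; f = 0.01529
h_f = f(L/D)V²/2g = 10.58 m
Total head H = z + h_f = 36.9 + 10.58 = 47.48 m
P_hyd = ρgQH = 1025·9.81·0.0446·47.48 = 21.29 kW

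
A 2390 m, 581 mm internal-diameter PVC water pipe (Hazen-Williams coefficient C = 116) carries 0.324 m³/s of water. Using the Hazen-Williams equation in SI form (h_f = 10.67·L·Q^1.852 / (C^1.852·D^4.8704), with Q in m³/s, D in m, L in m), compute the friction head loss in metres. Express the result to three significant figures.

h_f ≈ 6.69 m

h_f = 10.67·2390·0.324^1.852 / (116^1.852·0.581^4.8704) = 6.688 m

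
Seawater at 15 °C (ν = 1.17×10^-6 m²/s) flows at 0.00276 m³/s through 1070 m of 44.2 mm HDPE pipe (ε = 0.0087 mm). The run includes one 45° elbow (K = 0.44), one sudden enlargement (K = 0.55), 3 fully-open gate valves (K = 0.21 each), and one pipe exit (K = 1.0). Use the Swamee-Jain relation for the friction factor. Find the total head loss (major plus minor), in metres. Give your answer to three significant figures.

V = 4Q/(πD²) = 1.799 m/s; V²/2g = 0.1649 m
Re = 6.80×10^4, ε/D = 1.97×10^-4 → f = 0.02031 (Swamee-Jain)
Major: h_f = f(L/D)·V²/2g = 0.02031·24208·0.1649 = 81.09 m
Minor: ΣK = 2.62; h_m = ΣK·V²/2g = 0.4321 m
Total H_L = 81.09 + 0.4321 = 81.52 m

H_L ≈ 81.5 m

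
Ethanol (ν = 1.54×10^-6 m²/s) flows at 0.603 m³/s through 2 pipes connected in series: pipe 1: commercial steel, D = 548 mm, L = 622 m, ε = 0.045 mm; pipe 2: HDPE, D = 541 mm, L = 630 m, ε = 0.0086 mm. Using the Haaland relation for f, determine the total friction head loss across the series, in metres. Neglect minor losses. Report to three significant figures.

Pipe 1: V = 2.557 m/s, Re = 9.10×10^5, ε/D = 8.21×10^-5, f = 0.01317, h_1 = f(L/D)V²/2g = 4.979 m
Pipe 2: V = 2.623 m/s, Re = 9.22×10^5, ε/D = 1.59×10^-5, f = 0.01203, h_2 = f(L/D)V²/2g = 4.912 m
Series → Q common, losses add: H = Σh = 9.891 m

H ≈ 9.89 m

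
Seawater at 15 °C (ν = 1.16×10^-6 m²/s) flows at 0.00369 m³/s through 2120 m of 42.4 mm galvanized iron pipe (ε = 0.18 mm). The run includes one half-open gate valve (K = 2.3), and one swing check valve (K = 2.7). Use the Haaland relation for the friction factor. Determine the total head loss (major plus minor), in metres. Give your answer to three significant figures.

V = 4Q/(πD²) = 2.613 m/s; V²/2g = 0.3481 m
Re = 9.55×10^4, ε/D = 0.00425 → f = 0.02996 (Haaland)
Major: h_f = f(L/D)·V²/2g = 0.02996·50000·0.3481 = 521.5 m
Minor: ΣK = 5.00; h_m = ΣK·V²/2g = 1.741 m
Total H_L = 521.5 + 1.741 = 523.2 m

H_L ≈ 523 m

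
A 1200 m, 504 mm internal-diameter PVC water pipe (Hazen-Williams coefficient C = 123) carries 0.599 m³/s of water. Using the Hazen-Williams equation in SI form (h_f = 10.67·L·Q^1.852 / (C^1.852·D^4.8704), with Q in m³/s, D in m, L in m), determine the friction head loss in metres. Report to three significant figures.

h_f = 10.67·1200·0.599^1.852 / (123^1.852·0.504^4.8704) = 18.79 m

h_f ≈ 18.8 m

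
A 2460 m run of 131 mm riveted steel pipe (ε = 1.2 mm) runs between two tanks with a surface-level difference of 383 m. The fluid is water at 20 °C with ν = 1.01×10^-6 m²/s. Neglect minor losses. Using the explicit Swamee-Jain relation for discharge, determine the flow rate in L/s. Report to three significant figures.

Q ≈ 44.4 L/s

Swamee-Jain (Type II): Q = -0.965·√(gD⁵h_f/L)·ln[ε/(3.7D) + √(3.17ν²L/(gD³h_f))]
√(gD⁵h_f/L) = √(9.81·0.131⁵·383/2460) = 0.007676
ε/(3.7D) = 0.00248; √(3.17ν²L/(gD³h_f)) = 3.07×10^-5
Q = -0.965·0.007676·ln(0.002506) = 0.04436 m³/s
Check: V = 3.29 m/s, Re = 4.27×10^5, f = 0.03705, h_f = 384 m ≈ 383 m ✓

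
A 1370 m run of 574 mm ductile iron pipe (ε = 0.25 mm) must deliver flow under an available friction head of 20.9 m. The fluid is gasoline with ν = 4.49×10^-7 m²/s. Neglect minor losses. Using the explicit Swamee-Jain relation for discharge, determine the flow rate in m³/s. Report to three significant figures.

Q ≈ 0.839 m³/s

Swamee-Jain (Type II): Q = -0.965·√(gD⁵h_f/L)·ln[ε/(3.7D) + √(3.17ν²L/(gD³h_f))]
√(gD⁵h_f/L) = √(9.81·0.574⁵·20.9/1370) = 0.09657
ε/(3.7D) = 1.18×10^-4; √(3.17ν²L/(gD³h_f)) = 4.75×10^-6
Q = -0.965·0.09657·ln(1.225×10^-4) = 0.8394 m³/s
Check: V = 3.24 m/s, Re = 4.15×10^6, f = 0.01638, h_f = 21.0 m ≈ 20.9 m ✓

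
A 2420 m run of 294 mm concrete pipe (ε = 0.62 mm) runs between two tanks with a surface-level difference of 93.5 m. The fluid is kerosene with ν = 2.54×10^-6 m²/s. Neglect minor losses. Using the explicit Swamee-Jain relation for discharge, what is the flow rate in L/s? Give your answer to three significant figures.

Q ≈ 206 L/s

Swamee-Jain (Type II): Q = -0.965·√(gD⁵h_f/L)·ln[ε/(3.7D) + √(3.17ν²L/(gD³h_f))]
√(gD⁵h_f/L) = √(9.81·0.294⁵·93.5/2420) = 0.02885
ε/(3.7D) = 5.70×10^-4; √(3.17ν²L/(gD³h_f)) = 4.61×10^-5
Q = -0.965·0.02885·ln(6.160×10^-4) = 0.2058 m³/s
Check: V = 3.03 m/s, Re = 3.51×10^5, f = 0.02439, h_f = 94.1 m ≈ 93.5 m ✓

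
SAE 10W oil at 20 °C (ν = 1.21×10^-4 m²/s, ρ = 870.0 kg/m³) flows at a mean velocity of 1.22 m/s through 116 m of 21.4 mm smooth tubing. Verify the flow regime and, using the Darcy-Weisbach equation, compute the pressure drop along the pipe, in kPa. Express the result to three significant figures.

Δp ≈ 1040 kPa

Re = VD/ν = 1.22·0.02140/1.21×10^-4 = 216 → laminar (Re < 2300)
f = 64/Re = 0.2966
h_f = f(L/D)V²/(2g) = 0.2966·(116/0.02140)·1.22²/(2·9.81) = 122.0 m
Δp = ρg·h_f = 870.0·9.81·122.0 = 1041 kPa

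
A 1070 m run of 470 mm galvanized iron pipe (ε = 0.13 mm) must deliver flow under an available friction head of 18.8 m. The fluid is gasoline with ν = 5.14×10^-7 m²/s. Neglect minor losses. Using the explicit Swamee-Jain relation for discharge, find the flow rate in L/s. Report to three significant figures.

Swamee-Jain (Type II): Q = -0.965·√(gD⁵h_f/L)·ln[ε/(3.7D) + √(3.17ν²L/(gD³h_f))]
√(gD⁵h_f/L) = √(9.81·0.470⁵·18.8/1070) = 0.06287
ε/(3.7D) = 7.48×10^-5; √(3.17ν²L/(gD³h_f)) = 6.84×10^-6
Q = -0.965·0.06287·ln(8.160×10^-5) = 0.5712 m³/s
Check: V = 3.29 m/s, Re = 3.01×10^6, f = 0.01502, h_f = 18.9 m ≈ 18.8 m ✓

Q ≈ 571 L/s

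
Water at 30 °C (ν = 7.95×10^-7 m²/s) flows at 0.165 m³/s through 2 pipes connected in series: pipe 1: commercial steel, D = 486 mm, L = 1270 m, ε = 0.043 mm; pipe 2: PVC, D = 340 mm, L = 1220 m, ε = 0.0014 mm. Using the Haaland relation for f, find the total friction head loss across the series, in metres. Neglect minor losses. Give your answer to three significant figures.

H ≈ 8.81 m

Pipe 1: V = 0.8894 m/s, Re = 5.44×10^5, ε/D = 8.85×10^-5, f = 0.01399, h_1 = f(L/D)V²/2g = 1.474 m
Pipe 2: V = 1.817 m/s, Re = 7.77×10^5, ε/D = 4.12×10^-6, f = 0.01215, h_2 = f(L/D)V²/2g = 7.340 m
Series → Q common, losses add: H = Σh = 8.814 m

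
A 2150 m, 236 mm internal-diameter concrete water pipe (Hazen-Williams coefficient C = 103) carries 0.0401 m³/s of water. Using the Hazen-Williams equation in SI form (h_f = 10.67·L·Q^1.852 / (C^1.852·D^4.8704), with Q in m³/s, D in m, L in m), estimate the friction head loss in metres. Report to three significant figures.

h_f ≈ 12.6 m

h_f = 10.67·2150·0.0401^1.852 / (103^1.852·0.236^4.8704) = 12.59 m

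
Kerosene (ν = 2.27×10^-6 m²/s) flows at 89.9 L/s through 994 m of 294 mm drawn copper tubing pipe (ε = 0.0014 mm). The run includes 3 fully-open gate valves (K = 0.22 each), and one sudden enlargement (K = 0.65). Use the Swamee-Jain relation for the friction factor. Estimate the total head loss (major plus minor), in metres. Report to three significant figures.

H_L ≈ 4.97 m

V = 4Q/(πD²) = 1.324 m/s; V²/2g = 0.08938 m
Re = 1.72×10^5, ε/D = 4.76×10^-6 → f = 0.01605 (Swamee-Jain)
Major: h_f = f(L/D)·V²/2g = 0.01605·3381·0.08938 = 4.850 m
Minor: ΣK = 1.31; h_m = ΣK·V²/2g = 0.1171 m
Total H_L = 4.850 + 0.1171 = 4.967 m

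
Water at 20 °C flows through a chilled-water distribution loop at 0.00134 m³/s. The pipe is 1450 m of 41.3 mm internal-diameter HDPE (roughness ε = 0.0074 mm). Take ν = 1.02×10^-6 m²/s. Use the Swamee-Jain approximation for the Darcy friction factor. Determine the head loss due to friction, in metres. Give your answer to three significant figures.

h_f ≈ 40.1 m

V = 4Q/(πD²) = 4·0.00134/(π·0.0413²) = 1.000 m/s
Re = VD/ν = 1.000·0.0413/1.02×10^-6 = 4.05×10^4 → turbulent
ε/D = 0.0074/41.3 = 1.79×10^-4
Swamee-Jain: f = 0.02242
h_f = f(L/D)V²/(2g) = 0.02242·(1450/0.0413)·1.000²/(2·9.81) = 40.14 m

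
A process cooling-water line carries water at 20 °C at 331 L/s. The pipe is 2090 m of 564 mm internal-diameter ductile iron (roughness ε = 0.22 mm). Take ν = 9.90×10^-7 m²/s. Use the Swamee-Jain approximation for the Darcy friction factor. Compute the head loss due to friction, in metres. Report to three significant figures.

h_f ≈ 5.53 m

V = 4Q/(πD²) = 4·0.331/(π·0.564²) = 1.325 m/s
Re = VD/ν = 1.325·0.564/9.90×10^-7 = 7.55×10^5 → turbulent
ε/D = 0.22/564 = 3.90×10^-4
Swamee-Jain: f = 0.01669
h_f = f(L/D)V²/(2g) = 0.01669·(2090/0.564)·1.325²/(2·9.81) = 5.534 m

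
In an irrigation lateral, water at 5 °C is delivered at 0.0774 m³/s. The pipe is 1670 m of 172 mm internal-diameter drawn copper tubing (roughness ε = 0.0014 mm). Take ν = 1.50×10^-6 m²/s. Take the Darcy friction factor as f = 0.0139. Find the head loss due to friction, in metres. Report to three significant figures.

V = 4Q/(πD²) = 4·0.0774/(π·0.172²) = 3.331 m/s
h_f = f(L/D)V²/(2g) = 0.01390·(1670/0.172)·3.331²/(2·9.81) = 76.33 m

h_f ≈ 76.3 m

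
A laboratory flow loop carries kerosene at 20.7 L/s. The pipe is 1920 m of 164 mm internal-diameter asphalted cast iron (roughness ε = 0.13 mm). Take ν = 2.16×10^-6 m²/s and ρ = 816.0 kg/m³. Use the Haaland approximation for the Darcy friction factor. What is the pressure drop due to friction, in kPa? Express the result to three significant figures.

Δp ≈ 101 kPa

V = 4Q/(πD²) = 4·0.0207/(π·0.164²) = 0.9799 m/s
Re = VD/ν = 0.9799·0.164/2.16×10^-6 = 7.44×10^4 → turbulent
ε/D = 0.13/164 = 7.93×10^-4
Haaland: f = 0.02193
h_f = f(L/D)V²/(2g) = 0.02193·(1920/0.164)·0.9799²/(2·9.81) = 12.57 m
Δp = ρg·h_f = 816.0·9.81·12.57 = 100.6 kPa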